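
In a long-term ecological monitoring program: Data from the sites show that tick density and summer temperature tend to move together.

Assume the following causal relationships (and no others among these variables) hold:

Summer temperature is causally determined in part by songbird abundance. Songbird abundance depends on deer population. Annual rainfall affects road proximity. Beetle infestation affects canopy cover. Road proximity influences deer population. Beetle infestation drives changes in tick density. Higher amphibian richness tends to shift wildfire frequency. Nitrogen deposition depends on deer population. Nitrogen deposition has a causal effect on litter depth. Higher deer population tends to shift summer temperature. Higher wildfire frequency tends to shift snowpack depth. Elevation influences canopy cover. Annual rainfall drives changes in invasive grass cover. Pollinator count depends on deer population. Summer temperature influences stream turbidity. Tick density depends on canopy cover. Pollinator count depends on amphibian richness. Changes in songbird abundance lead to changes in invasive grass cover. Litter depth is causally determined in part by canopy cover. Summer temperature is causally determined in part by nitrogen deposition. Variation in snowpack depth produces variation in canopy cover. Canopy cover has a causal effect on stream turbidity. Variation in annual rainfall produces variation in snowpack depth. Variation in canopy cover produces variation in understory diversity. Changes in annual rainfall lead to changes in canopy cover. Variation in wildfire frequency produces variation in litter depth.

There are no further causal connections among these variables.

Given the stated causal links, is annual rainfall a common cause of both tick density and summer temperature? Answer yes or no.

yes

Annual rainfall has a causal path to tick density (annual rainfall → canopy cover → tick density) and to summer temperature (annual rainfall → road proximity → deer population → summer temperature), so it is a common cause of both — a confounder.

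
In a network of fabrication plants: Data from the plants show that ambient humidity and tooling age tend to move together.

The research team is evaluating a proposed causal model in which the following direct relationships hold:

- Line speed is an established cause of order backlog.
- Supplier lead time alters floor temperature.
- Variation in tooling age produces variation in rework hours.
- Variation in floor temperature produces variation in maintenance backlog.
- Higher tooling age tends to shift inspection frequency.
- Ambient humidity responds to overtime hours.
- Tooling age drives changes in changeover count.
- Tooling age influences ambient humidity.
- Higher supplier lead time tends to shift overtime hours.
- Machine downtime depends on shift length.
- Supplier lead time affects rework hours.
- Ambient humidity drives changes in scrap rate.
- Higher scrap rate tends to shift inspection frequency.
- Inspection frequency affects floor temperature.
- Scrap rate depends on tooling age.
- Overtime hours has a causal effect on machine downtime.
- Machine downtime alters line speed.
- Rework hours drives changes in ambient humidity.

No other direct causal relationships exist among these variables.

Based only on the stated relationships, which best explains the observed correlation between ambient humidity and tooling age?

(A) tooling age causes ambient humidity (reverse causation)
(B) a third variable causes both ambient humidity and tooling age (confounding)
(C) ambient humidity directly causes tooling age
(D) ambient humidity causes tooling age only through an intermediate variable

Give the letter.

A

The stated link runs tooling age → ambient humidity; ambient humidity has no causal path to tooling age. No variable causes both, so confounding is ruled out. The correlation reflects reverse causation.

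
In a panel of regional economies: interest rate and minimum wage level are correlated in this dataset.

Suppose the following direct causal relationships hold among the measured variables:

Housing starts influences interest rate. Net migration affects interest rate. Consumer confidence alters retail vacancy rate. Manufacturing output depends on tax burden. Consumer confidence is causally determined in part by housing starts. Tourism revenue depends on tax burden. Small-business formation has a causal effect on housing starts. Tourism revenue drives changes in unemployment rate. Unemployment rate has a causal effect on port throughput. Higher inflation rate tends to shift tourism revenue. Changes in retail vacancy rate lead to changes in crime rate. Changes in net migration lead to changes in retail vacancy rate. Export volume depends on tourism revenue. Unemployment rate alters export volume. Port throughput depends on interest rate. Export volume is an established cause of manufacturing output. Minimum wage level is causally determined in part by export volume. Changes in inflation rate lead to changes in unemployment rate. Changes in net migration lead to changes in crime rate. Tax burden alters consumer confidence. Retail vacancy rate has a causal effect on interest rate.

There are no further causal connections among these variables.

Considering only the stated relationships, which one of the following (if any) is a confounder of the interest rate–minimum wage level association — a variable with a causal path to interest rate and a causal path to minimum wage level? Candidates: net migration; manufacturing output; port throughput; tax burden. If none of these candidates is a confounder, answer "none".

tax burden

Tax burden causes interest rate (tax burden → consumer confidence → retail vacancy rate → interest rate) and also causes minimum wage level (tax burden → tourism revenue → export volume → minimum wage level); it is a common cause of both.
Each of the other candidates lacks a causal path to at least one of interest rate and minimum wage level, so they do not confound the relationship.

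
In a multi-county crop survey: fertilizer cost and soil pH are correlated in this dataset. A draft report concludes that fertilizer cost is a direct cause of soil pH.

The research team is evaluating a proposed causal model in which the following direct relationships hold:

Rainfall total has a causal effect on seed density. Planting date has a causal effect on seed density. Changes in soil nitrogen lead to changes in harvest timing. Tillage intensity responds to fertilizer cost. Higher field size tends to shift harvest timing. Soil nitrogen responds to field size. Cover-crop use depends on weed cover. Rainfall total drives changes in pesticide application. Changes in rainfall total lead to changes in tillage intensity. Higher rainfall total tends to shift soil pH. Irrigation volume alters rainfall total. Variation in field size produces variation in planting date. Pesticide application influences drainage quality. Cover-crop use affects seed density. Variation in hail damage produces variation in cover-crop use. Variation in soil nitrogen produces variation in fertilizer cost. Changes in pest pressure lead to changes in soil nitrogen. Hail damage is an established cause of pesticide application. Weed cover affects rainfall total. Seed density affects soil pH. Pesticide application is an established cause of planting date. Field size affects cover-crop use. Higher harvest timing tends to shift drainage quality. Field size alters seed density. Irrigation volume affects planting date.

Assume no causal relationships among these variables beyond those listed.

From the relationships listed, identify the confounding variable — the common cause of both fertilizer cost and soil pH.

field size

Field size has a causal path to fertilizer cost (field size → soil nitrogen → fertilizer cost) and a separate causal path to soil pH (field size → seed density → soil pH), so it is a common cause of both.
No stated relationship gives fertilizer cost a causal route to soil pH, so the correlation is explained by the shared upstream cause rather than a direct effect.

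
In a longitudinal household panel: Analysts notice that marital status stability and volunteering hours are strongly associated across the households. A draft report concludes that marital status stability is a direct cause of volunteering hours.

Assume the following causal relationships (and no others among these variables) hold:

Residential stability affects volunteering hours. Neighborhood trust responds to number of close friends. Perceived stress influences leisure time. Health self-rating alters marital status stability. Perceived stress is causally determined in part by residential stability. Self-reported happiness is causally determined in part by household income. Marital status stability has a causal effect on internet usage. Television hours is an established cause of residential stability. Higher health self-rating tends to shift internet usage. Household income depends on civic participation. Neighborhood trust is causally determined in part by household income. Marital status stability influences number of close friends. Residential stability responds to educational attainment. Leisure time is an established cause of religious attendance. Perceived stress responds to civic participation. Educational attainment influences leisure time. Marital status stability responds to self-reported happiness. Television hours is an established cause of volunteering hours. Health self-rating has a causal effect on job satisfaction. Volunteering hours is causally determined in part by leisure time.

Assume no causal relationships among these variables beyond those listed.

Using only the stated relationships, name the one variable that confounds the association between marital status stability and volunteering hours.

Civic participation has a causal path to marital status stability (civic participation → household income → self-reported happiness → marital status stability) and a separate causal path to volunteering hours (civic participation → perceived stress → leisure time → volunteering hours), so it is a common cause of both.
No stated relationship gives marital status stability a causal route to volunteering hours, so the correlation is explained by the shared upstream cause rather than a direct effect.

civic participation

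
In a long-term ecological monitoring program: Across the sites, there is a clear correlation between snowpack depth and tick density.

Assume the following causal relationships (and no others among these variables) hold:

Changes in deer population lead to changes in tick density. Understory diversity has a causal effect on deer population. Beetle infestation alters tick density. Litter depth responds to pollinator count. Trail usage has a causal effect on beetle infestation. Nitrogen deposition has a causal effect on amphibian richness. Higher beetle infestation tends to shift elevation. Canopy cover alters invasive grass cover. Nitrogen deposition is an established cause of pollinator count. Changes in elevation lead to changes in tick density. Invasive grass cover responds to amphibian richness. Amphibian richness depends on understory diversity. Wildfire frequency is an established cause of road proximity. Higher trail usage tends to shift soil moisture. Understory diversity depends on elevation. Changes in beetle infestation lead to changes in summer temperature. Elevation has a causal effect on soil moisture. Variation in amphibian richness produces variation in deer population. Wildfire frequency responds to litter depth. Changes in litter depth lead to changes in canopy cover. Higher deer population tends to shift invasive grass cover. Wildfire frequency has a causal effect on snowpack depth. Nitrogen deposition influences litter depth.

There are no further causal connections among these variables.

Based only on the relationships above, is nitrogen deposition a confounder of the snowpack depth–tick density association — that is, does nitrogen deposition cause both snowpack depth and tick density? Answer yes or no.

yes

Nitrogen deposition has a causal path to snowpack depth (nitrogen deposition → litter depth → wildfire frequency → snowpack depth) and to tick density (nitrogen deposition → amphibian richness → deer population → tick density), so it is a common cause of both — a confounder.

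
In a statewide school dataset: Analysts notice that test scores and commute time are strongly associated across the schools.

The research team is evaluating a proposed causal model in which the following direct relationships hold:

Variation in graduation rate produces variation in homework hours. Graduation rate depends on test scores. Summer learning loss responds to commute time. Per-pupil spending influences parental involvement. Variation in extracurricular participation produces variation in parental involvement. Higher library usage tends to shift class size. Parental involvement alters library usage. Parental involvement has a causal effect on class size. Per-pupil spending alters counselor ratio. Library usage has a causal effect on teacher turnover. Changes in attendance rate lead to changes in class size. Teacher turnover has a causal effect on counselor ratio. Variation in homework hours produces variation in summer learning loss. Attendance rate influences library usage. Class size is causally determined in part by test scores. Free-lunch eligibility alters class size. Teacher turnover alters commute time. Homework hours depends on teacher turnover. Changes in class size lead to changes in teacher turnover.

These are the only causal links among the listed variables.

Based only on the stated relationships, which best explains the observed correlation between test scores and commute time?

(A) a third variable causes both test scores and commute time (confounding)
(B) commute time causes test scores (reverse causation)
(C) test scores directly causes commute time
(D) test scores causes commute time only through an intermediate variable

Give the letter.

Test scores reaches commute time through test scores → class size → teacher turnover → commute time — an indirect causal chain with no direct test scores → commute time link. No variable causes both test scores and commute time, so confounding is ruled out; the effect is mediated.

D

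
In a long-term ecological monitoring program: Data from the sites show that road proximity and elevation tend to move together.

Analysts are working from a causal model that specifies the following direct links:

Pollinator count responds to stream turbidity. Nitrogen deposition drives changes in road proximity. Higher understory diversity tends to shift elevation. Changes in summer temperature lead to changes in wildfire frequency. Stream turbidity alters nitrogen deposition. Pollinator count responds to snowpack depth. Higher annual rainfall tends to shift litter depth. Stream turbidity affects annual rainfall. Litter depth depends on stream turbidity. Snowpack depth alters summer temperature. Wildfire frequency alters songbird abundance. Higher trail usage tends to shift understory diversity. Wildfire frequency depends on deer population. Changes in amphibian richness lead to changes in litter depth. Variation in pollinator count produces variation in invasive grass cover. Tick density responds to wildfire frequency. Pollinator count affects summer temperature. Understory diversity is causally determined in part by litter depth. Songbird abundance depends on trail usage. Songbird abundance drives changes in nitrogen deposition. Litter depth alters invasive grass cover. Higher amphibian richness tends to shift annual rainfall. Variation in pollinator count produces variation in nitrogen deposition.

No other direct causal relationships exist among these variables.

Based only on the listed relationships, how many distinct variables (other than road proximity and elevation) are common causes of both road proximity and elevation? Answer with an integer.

2

The common causes are: stream turbidity (to road proximity via stream turbidity → nitrogen deposition → road proximity; to elevation via stream turbidity → litter depth → understory diversity → elevation); trail usage (to road proximity via trail usage → songbird abundance → nitrogen deposition → road proximity; to elevation via trail usage → understory diversity → elevation).
Every other variable lacks a causal path to at least one of road proximity and elevation.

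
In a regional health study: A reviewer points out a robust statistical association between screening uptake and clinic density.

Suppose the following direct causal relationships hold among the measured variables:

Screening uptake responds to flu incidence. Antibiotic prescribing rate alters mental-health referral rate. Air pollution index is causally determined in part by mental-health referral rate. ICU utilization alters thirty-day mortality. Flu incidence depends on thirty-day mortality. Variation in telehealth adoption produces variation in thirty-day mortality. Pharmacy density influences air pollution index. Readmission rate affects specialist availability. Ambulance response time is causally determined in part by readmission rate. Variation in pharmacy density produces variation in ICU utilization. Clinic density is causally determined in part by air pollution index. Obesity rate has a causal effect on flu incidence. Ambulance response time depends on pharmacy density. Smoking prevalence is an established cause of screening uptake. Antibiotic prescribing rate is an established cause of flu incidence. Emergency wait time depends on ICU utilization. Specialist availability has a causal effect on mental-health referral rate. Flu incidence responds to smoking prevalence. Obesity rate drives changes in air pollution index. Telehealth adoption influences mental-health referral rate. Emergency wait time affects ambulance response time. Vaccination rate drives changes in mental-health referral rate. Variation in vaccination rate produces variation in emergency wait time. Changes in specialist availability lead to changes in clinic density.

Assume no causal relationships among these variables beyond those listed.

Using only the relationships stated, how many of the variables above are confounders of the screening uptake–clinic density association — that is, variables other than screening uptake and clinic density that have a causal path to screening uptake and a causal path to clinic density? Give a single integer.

The common causes are: antibiotic prescribing rate (to screening uptake via antibiotic prescribing rate → flu incidence → screening uptake; to clinic density via antibiotic prescribing rate → mental-health referral rate → air pollution index → clinic density); obesity rate (to screening uptake via obesity rate → flu incidence → screening uptake; to clinic density via obesity rate → air pollution index → clinic density); pharmacy density (to screening uptake via pharmacy density → ICU utilization → thirty-day mortality → flu incidence → screening uptake; to clinic density via pharmacy density → air pollution index → clinic density); telehealth adoption (to screening uptake via telehealth adoption → thirty-day mortality → flu incidence → screening uptake; to clinic density via telehealth adoption → mental-health referral rate → air pollution index → clinic density).
Every other variable lacks a causal path to at least one of screening uptake and clinic density.

4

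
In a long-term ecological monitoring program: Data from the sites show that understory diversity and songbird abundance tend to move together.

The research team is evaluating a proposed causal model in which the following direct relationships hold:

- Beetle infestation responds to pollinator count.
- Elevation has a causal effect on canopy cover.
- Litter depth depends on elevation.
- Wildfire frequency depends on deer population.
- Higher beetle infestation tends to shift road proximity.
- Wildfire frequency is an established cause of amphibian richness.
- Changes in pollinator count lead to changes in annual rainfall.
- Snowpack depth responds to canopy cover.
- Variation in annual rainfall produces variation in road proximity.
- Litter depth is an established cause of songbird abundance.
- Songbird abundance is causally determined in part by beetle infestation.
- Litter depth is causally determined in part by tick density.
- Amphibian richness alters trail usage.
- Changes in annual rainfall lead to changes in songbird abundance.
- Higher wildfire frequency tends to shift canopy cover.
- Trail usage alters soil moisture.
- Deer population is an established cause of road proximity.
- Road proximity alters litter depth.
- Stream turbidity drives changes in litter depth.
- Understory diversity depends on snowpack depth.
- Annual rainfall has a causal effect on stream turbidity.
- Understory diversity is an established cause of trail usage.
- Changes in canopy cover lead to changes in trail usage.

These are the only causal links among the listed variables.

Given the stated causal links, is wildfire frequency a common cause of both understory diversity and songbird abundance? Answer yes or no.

no

Wildfire frequency has no stated causal path to songbird abundance. A confounder must cause both variables, so wildfire frequency does not qualify.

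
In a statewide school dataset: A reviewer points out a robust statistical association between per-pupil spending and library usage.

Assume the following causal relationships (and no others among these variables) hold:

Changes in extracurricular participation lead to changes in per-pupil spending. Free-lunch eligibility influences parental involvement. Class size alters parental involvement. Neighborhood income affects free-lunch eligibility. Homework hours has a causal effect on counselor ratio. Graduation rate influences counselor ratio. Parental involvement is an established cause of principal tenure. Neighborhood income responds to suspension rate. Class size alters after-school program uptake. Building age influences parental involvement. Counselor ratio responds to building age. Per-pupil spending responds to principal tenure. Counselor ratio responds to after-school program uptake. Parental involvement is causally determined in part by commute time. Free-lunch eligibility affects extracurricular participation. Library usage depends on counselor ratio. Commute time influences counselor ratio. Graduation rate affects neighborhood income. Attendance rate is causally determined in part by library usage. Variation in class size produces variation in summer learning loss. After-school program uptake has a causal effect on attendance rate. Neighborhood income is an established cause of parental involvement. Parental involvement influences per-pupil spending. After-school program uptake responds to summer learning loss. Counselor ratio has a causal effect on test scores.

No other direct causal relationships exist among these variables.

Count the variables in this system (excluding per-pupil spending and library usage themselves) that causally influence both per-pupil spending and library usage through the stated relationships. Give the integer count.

4

The common causes are: building age (to per-pupil spending via building age → parental involvement → per-pupil spending; to library usage via building age → counselor ratio → library usage); class size (to per-pupil spending via class size → parental involvement → per-pupil spending; to library usage via class size → after-school program uptake → counselor ratio → library usage); commute time (to per-pupil spending via commute time → parental involvement → per-pupil spending; to library usage via commute time → counselor ratio → library usage); graduation rate (to per-pupil spending via graduation rate → neighborhood income → parental involvement → per-pupil spending; to library usage via graduation rate → counselor ratio → library usage).
Every other variable lacks a causal path to at least one of per-pupil spending and library usage.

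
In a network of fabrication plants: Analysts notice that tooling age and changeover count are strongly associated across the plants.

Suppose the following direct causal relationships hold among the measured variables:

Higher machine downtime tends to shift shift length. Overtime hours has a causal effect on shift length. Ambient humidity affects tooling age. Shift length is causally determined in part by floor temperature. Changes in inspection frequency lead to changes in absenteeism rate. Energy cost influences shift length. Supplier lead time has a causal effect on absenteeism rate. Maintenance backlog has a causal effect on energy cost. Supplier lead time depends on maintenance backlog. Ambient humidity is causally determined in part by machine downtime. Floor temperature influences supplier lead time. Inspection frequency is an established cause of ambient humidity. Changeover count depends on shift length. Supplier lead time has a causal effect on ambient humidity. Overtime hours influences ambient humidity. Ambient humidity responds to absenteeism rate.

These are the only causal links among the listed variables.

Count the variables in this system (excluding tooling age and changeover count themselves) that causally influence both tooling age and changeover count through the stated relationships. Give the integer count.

4

The common causes are: floor temperature (to tooling age via floor temperature → supplier lead time → ambient humidity → tooling age; to changeover count via floor temperature → shift length → changeover count); machine downtime (to tooling age via machine downtime → ambient humidity → tooling age; to changeover count via machine downtime → shift length → changeover count); maintenance backlog (to tooling age via maintenance backlog → supplier lead time → ambient humidity → tooling age; to changeover count via maintenance backlog → energy cost → shift length → changeover count); overtime hours (to tooling age via overtime hours → ambient humidity → tooling age; to changeover count via overtime hours → shift length → changeover count).
Every other variable lacks a causal path to at least one of tooling age and changeover count.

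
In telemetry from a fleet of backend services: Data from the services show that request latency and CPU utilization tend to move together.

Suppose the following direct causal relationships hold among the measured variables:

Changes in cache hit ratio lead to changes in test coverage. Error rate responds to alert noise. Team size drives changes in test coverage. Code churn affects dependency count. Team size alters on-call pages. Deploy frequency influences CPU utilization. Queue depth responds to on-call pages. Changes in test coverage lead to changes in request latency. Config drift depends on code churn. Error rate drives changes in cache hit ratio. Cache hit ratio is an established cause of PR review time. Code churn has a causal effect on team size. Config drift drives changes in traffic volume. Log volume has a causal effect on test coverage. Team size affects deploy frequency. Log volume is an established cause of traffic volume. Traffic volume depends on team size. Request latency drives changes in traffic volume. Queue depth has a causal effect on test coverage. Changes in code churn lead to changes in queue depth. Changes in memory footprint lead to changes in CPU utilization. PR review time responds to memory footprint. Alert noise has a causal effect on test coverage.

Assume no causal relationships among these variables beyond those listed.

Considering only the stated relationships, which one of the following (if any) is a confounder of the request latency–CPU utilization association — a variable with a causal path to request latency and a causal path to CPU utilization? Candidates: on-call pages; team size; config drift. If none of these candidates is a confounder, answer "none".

Team size causes request latency (team size → test coverage → request latency) and also causes CPU utilization (team size → deploy frequency → CPU utilization); it is a common cause of both.
Each of the other candidates lacks a causal path to at least one of request latency and CPU utilization, so they do not confound the relationship.

team size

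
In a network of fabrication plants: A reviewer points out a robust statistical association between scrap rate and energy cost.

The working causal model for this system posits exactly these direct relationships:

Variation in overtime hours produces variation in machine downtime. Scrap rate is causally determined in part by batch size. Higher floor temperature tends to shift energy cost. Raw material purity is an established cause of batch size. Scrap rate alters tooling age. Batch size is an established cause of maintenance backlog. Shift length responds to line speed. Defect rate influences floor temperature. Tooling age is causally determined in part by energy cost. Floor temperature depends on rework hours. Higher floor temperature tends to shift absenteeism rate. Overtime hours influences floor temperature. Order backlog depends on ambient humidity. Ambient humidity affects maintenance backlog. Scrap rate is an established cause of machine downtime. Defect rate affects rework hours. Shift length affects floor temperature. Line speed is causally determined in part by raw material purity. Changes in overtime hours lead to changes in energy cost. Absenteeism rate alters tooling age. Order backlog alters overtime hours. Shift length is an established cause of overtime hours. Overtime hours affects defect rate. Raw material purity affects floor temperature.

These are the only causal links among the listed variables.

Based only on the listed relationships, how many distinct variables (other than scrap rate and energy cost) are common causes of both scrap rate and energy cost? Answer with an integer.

1

The common causes are: raw material purity (to scrap rate via raw material purity → batch size → scrap rate; to energy cost via raw material purity → floor temperature → energy cost).
Every other variable lacks a causal path to at least one of scrap rate and energy cost.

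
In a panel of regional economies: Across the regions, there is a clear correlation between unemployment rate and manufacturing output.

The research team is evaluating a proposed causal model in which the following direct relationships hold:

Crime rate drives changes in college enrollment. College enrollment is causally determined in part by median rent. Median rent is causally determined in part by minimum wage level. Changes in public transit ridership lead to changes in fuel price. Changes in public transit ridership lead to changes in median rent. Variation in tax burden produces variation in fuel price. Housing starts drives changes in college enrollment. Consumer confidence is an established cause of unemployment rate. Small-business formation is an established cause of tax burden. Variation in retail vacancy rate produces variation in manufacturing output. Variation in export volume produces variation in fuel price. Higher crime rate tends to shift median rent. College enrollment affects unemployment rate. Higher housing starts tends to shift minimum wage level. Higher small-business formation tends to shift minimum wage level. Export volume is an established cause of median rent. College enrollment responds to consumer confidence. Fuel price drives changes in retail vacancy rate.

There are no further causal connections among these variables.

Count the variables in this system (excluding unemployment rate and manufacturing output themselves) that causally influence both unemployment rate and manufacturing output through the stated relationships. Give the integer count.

3

The common causes are: export volume (to unemployment rate via export volume → median rent → college enrollment → unemployment rate; to manufacturing output via export volume → fuel price → retail vacancy rate → manufacturing output); public transit ridership (to unemployment rate via public transit ridership → median rent → college enrollment → unemployment rate; to manufacturing output via public transit ridership → fuel price → retail vacancy rate → manufacturing output); small-business formation (to unemployment rate via small-business formation → minimum wage level → median rent → college enrollment → unemployment rate; to manufacturing output via small-business formation → tax burden → fuel price → retail vacancy rate → manufacturing output).
Every other variable lacks a causal path to at least one of unemployment rate and manufacturing output.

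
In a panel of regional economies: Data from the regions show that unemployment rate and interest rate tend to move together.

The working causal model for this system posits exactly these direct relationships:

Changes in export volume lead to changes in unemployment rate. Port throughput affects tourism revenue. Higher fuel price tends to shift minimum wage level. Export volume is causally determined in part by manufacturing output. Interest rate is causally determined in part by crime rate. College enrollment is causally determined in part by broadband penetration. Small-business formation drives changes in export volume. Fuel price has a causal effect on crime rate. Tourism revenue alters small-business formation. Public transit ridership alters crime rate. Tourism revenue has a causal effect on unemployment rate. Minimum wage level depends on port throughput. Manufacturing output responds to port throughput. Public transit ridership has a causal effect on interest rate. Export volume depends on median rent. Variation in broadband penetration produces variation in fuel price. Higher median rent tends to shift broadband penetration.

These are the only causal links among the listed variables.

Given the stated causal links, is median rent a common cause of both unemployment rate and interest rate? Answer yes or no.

yes

Median rent has a causal path to unemployment rate (median rent → export volume → unemployment rate) and to interest rate (median rent → broadband penetration → fuel price → crime rate → interest rate), so it is a common cause of both — a confounder.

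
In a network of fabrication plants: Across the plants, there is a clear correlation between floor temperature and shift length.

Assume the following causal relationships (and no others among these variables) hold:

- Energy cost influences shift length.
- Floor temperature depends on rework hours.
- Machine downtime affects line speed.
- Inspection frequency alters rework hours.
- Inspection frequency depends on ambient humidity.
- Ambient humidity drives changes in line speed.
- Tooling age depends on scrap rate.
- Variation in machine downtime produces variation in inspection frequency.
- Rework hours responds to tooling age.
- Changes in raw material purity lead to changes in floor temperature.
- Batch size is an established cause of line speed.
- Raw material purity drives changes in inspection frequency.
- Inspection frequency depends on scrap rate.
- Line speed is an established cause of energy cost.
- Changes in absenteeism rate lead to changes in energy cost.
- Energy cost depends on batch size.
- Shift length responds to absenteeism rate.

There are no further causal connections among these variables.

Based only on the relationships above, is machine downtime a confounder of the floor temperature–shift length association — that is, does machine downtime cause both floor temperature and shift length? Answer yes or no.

yes

Machine downtime has a causal path to floor temperature (machine downtime → inspection frequency → rework hours → floor temperature) and to shift length (machine downtime → line speed → energy cost → shift length), so it is a common cause of both — a confounder.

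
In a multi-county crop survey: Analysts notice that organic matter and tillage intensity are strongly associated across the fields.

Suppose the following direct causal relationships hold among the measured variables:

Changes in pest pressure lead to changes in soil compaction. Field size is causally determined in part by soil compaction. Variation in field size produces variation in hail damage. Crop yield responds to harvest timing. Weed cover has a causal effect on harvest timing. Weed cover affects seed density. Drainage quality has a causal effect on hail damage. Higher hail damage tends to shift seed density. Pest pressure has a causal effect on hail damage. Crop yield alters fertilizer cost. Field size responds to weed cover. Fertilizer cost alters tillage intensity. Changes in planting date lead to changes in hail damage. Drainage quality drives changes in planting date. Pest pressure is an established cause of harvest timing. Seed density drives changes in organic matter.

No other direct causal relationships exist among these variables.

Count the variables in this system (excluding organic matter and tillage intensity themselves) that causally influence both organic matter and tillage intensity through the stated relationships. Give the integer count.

The common causes are: pest pressure (to organic matter via pest pressure → hail damage → seed density → organic matter; to tillage intensity via pest pressure → harvest timing → crop yield → fertilizer cost → tillage intensity); weed cover (to organic matter via weed cover → seed density → organic matter; to tillage intensity via weed cover → harvest timing → crop yield → fertilizer cost → tillage intensity).
Every other variable lacks a causal path to at least one of organic matter and tillage intensity.

2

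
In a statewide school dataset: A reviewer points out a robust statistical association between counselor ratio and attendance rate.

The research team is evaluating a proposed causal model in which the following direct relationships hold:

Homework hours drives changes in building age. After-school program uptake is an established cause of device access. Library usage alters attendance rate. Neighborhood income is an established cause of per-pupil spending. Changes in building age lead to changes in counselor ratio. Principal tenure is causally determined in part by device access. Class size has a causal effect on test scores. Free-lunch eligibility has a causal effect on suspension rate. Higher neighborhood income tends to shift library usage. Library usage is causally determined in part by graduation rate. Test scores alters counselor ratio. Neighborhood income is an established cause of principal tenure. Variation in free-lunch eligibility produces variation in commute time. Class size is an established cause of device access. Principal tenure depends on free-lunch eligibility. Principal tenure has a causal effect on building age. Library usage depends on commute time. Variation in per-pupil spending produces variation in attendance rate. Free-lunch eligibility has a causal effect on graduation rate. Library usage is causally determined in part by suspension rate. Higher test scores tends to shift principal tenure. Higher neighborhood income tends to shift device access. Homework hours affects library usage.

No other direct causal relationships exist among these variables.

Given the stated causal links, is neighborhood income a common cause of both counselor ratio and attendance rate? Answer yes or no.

Neighborhood income has a causal path to counselor ratio (neighborhood income → principal tenure → building age → counselor ratio) and to attendance rate (neighborhood income → library usage → attendance rate), so it is a common cause of both — a confounder.

yes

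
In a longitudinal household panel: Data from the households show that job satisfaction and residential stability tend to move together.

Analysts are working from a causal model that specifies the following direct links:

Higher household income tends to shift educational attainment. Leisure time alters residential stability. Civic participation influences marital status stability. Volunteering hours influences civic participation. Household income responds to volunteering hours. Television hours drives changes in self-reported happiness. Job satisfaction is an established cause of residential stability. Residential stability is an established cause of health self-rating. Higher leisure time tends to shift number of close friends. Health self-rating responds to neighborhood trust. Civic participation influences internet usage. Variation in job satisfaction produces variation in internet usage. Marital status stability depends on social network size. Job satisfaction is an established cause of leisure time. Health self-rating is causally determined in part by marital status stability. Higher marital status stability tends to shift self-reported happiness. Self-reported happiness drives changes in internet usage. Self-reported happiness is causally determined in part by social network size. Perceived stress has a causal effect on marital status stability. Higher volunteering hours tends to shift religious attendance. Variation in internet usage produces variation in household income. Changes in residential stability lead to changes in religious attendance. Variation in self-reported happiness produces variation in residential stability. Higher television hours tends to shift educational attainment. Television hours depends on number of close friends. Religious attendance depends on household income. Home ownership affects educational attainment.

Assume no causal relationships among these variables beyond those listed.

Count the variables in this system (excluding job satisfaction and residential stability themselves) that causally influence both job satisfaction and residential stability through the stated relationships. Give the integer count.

No listed variable has a causal path to both job satisfaction and residential stability, so there are no common causes.

0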